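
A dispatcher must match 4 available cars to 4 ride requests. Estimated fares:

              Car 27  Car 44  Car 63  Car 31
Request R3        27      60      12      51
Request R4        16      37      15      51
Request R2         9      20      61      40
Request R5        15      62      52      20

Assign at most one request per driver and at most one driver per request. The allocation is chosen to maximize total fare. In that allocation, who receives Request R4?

Car 31 receives Request R4.

This is the linear assignment problem.
Optimal: Car 27→Request R3 ($27), Car 44→Request R5 ($62), Car 63→Request R2 ($61), Car 31→Request R4 ($51) — total 27+62+61+51 = $201.
Next-best assignment: Car 27→Request R4, Car 44→Request R5, Car 63→Request R2, Car 31→Request R3 = $190.
Car 31's own top request is Request R3 ($51), but forcing Car 31→Request R3 and reassigning the rest optimally gives only $190 — worse by 11.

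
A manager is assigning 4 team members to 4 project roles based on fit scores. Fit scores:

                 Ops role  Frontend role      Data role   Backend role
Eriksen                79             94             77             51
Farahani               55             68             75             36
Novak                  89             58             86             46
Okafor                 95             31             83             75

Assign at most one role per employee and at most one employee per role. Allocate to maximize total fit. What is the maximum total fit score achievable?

Maximum total: 333 pts

This is a one-to-one assignment (maximum-weight bipartite matching).
Optimal: Eriksen→Frontend role (94 pts), Farahani→Data role (75 pts), Novak→Ops role (89 pts), Okafor→Backend role (75 pts) — total 94+75+89+75 = 333 pts.
Column-greedy (each role in turn goes to its best remaining employee) gives 311 pts, worse by 22.
Swapping Eriksen↔Novak (Eriksen→Ops role 79 pts, Novak→Frontend role 58 pts) loses 46.
No other one-to-one assignment exceeds 333 pts.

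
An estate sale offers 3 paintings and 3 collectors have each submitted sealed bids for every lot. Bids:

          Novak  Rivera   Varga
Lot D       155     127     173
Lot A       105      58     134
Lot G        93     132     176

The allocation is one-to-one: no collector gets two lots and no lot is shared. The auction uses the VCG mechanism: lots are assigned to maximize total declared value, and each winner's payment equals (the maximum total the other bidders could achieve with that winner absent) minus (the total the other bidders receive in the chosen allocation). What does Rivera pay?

Rivera pays $42.

Efficient allocation: Novak→Lot D ($155), Rivera→Lot G ($132), Varga→Lot A ($134); total welfare W = $421.
Rivera receives Lot G at value $132, so the others get W − 132 = $289.
Without Rivera: best allocation of the remaining 2 bidders over all 3 lots is Novak→Lot D ($155), Varga→Lot G ($176), total $331.
VCG payment = (others' best without Rivera) − (others' welfare with Rivera) = 331 − 289 = $42.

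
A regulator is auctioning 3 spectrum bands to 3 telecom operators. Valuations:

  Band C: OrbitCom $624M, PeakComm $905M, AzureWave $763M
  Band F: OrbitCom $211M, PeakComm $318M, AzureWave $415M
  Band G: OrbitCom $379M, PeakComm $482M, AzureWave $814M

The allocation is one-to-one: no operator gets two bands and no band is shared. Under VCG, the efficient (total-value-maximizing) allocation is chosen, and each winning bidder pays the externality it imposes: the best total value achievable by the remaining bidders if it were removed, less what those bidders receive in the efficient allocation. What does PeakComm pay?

Efficient allocation: OrbitCom→Band F ($211M), PeakComm→Band C ($905M), AzureWave→Band G ($814M); total welfare W = $1930M.
PeakComm receives Band C at value $905M, so the others get W − 905 = $1025M.
Without PeakComm: best allocation of the remaining 2 bidders over all 3 bands is OrbitCom→Band C ($624M), AzureWave→Band G ($814M), total $1438M.
VCG payment = (others' best without PeakComm) − (others' welfare with PeakComm) = 1438 − 1025 = $413M.

PeakComm pays $413M.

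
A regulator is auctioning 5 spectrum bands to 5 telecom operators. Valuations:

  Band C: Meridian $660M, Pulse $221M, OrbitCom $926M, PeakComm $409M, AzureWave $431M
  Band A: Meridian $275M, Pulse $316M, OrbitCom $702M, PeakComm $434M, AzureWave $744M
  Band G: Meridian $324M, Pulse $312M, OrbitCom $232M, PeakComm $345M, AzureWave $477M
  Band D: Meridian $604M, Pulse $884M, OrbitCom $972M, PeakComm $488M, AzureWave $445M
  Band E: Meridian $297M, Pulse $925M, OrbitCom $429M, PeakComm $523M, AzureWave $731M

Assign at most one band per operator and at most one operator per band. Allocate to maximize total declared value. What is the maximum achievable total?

Treat this as an assignment problem: match each operator to one band.
Optimal: Meridian→Band C ($660M), Pulse→Band E ($925M), OrbitCom→Band D ($972M), PeakComm→Band G ($345M), AzureWave→Band A ($744M) — total 660+925+972+345+744 = $3646M.
Column-greedy (each band in turn goes to its best remaining operator) gives $3196M, worse by 450.
Next-best assignment: Meridian→Band D, Pulse→Band E, OrbitCom→Band C, PeakComm→Band G, AzureWave→Band A = $3544M.
Every other assignment is strictly worse.

Max total: $3646M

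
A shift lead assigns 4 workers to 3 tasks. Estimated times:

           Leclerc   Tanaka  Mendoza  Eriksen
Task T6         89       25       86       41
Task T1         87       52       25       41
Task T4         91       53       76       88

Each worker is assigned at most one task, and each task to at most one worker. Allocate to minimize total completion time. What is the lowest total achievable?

This is the linear assignment problem.
Optimal: Eriksen→Task T6 (41 min), Mendoza→Task T1 (25 min), Tanaka→Task T4 (53 min) — total 41+25+53 = 119 min.
Row-greedy (each worker in turn takes its cheapest remaining task) gives 188 min, worse by 69.

Minimum total: 119 min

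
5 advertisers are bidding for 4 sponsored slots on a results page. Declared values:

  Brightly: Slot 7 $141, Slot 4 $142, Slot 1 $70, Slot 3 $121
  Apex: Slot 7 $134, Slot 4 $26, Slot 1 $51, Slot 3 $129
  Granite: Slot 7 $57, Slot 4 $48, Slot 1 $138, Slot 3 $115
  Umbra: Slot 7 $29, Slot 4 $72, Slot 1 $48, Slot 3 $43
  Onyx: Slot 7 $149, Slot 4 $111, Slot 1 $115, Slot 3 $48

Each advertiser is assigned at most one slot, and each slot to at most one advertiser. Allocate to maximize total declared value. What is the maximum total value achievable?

Optimal: Onyx→Slot 7 ($149), Brightly→Slot 4 ($142), Granite→Slot 1 ($138), Apex→Slot 3 ($129) — total 149+142+138+129 = $558.
Row-greedy (each advertiser in turn takes its best remaining slot) gives $457, worse by 101.

Max total: $558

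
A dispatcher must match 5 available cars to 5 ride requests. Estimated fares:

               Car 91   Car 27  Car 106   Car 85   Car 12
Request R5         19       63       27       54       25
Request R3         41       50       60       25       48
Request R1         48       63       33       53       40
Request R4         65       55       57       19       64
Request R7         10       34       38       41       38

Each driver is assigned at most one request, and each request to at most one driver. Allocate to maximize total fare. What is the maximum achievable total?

This is the linear assignment problem.
Optimal: Car 91→Request R4 ($65), Car 27→Request R1 ($63), Car 106→Request R3 ($60), Car 85→Request R5 ($54), Car 12→Request R7 ($38) — total 65+63+60+54+38 = $280.
Max-entry greedy (repeatedly take the single best remaining cell) gives $279, worse by 1.
Next-best assignment: Car 91→Request R4, Car 27→Request R5, Car 106→Request R3, Car 85→Request R1, Car 12→Request R7 = $279.
Swapping Car 106↔Car 85 (Car 106→Request R5 $27, Car 85→Request R3 $25) loses 62.

Maximum total: $280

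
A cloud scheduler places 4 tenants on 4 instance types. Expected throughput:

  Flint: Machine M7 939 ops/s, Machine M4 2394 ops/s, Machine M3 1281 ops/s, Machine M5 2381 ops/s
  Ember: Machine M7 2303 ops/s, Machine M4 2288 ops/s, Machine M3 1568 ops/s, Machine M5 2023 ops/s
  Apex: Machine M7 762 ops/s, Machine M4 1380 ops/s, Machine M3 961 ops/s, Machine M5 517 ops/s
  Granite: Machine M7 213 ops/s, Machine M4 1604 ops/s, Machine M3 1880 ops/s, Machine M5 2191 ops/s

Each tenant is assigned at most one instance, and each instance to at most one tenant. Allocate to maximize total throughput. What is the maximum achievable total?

Maximum total: 7944 ops/s

Optimal: Flint→Machine M5 (2381 ops/s), Ember→Machine M7 (2303 ops/s), Apex→Machine M4 (1380 ops/s), Granite→Machine M3 (1880 ops/s) — total 2381+2303+1380+1880 = 7944 ops/s.
Max-entry greedy (repeatedly take the single best remaining cell) gives 7849 ops/s, worse by 95.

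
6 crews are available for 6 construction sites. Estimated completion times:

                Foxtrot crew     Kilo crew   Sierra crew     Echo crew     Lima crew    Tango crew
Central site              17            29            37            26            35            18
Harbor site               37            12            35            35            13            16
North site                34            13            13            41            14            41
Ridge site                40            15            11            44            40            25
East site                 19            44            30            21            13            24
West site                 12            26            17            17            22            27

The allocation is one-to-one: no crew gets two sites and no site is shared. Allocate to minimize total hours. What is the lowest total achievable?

Minimum total: 87 hours

Treat this as an assignment problem: match each crew to one site.
Optimal: Foxtrot crew→Central site (17 hours), Kilo crew→North site (13 hours), Sierra crew→Ridge site (11 hours), Echo crew→West site (17 hours), Lima crew→East site (13 hours), Tango crew→Harbor site (16 hours) — total 17+13+11+17+13+16 = 87 hours.
Column-greedy (each site in turn goes to its cheapest remaining crew) gives 97 hours, worse by 10.
Checked against all permutations: 87 hours is optimal.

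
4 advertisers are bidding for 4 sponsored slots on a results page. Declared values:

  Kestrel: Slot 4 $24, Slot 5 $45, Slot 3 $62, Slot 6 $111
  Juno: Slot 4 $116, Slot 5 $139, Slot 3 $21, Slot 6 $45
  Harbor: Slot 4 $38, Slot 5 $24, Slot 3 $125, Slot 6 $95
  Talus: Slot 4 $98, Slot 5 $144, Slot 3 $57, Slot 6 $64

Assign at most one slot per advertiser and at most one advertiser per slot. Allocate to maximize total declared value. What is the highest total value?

Maximum total: $496

Optimal: Kestrel→Slot 6 ($111), Juno→Slot 4 ($116), Harbor→Slot 3 ($125), Talus→Slot 5 ($144) — total 111+116+125+144 = $496.
Row-greedy (each advertiser in turn takes its best remaining slot) gives $473, worse by 23.
Next-best assignment: Kestrel→Slot 6, Juno→Slot 5, Harbor→Slot 3, Talus→Slot 4 = $473.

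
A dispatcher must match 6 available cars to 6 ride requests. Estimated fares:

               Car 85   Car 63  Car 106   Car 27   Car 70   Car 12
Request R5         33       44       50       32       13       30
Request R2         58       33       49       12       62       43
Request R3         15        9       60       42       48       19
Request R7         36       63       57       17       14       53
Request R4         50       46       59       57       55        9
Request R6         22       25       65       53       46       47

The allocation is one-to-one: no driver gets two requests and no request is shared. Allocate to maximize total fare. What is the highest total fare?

Max total: $325

This is the linear assignment problem.
Optimal: Car 85→Request R2 ($58), Car 63→Request R5 ($44), Car 106→Request R6 ($65), Car 27→Request R4 ($57), Car 70→Request R3 ($48), Car 12→Request R7 ($53) — total 58+44+65+57+48+53 = $325.
Row-greedy (each driver in turn takes its best remaining request) gives $321, worse by 4.
Swapping Car 85↔Car 27 (Car 85→Request R4 $50, Car 27→Request R2 $12) loses 53.
Every other assignment is strictly worse.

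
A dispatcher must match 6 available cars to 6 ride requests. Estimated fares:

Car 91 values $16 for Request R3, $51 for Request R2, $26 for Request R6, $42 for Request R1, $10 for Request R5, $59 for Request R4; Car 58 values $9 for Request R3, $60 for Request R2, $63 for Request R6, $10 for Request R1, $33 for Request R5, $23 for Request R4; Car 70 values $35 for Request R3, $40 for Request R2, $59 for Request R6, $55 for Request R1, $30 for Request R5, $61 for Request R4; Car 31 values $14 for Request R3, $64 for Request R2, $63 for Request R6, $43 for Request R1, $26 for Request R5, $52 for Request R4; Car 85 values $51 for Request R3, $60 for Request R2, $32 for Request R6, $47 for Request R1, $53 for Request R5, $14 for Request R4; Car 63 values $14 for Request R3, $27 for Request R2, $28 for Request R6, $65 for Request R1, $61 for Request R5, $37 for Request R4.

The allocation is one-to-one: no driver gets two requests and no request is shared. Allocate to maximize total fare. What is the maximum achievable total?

Max total: $353

Treat this as an assignment problem: match each driver to one request.
Optimal: Car 91→Request R4 ($59), Car 58→Request R6 ($63), Car 70→Request R1 ($55), Car 31→Request R2 ($64), Car 85→Request R3 ($51), Car 63→Request R5 ($61) — total 59+63+55+64+51+61 = $353.
Max-entry greedy (repeatedly take the single best remaining cell) gives $322, worse by 31.
Next-best assignment: Car 91→Request R4, Car 58→Request R2, Car 70→Request R1, Car 31→Request R6, Car 85→Request R3, Car 63→Request R5 = $349.
Checked against all permutations: $353 is optimal.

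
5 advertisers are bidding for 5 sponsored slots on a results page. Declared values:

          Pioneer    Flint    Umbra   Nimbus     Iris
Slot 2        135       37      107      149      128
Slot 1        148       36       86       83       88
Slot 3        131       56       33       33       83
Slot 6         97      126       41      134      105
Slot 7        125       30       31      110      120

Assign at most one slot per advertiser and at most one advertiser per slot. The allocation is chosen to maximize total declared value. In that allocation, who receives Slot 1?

Umbra receives Slot 1.

Optimal: Pioneer→Slot 3 ($131), Flint→Slot 6 ($126), Umbra→Slot 1 ($86), Nimbus→Slot 2 ($149), Iris→Slot 7 ($120) — total 131+126+86+149+120 = $612.
Column-greedy (each slot in turn goes to its best remaining advertiser) gives $537, worse by 75.
Swapping Umbra↔Iris (Umbra→Slot 7 $31, Iris→Slot 1 $88) loses 87.
Every other assignment is strictly worse.
Umbra's own top slot is Slot 2 ($107), but forcing Umbra→Slot 2 and reassigning the rest optimally gives only $574 — worse by 38.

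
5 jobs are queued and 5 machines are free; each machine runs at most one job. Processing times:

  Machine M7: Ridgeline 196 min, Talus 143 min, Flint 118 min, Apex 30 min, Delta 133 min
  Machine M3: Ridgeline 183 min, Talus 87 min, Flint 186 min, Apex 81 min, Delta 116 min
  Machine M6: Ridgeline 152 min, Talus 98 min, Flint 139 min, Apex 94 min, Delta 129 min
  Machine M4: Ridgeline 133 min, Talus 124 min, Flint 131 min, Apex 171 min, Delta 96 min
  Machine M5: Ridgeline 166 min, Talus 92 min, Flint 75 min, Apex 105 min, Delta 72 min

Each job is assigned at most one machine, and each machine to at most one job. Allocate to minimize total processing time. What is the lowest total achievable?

Treat this as an assignment problem: match each job to one machine.
Optimal: Ridgeline→Machine M6 (152 min), Talus→Machine M3 (87 min), Flint→Machine M5 (75 min), Apex→Machine M7 (30 min), Delta→Machine M4 (96 min) — total 152+87+75+30+96 = 440 min.
Swapping Talus↔Apex (Talus→Machine M7 143 min, Apex→Machine M3 81 min) adds 107.

Min total: 440 min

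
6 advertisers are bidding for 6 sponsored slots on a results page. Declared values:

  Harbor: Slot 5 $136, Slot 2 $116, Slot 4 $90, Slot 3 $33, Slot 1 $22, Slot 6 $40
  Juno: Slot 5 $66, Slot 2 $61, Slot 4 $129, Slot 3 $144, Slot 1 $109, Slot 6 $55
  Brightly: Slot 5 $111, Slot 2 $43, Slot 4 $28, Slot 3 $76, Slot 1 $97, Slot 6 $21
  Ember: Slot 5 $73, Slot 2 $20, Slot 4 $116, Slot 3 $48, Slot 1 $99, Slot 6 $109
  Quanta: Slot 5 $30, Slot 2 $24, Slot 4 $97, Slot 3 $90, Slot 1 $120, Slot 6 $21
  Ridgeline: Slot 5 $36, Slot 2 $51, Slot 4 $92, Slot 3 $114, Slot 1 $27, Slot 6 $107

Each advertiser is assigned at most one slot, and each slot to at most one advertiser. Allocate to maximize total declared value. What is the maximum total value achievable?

Optimal: Harbor→Slot 2 ($116), Juno→Slot 3 ($144), Brightly→Slot 5 ($111), Ember→Slot 4 ($116), Quanta→Slot 1 ($120), Ridgeline→Slot 6 ($107) — total 116+144+111+116+120+107 = $714.
Max-entry greedy (repeatedly take the single best remaining cell) gives $666, worse by 48.

Max total: $714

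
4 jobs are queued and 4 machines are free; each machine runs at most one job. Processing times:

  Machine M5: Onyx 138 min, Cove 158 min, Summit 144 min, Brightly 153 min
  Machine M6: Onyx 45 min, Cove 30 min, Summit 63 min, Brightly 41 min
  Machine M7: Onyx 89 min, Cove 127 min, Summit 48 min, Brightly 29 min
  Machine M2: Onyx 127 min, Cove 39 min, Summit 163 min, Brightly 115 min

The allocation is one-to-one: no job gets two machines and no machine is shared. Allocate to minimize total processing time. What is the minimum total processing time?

Minimum total: 257 min

Optimal: Onyx→Machine M6 (45 min), Cove→Machine M2 (39 min), Summit→Machine M5 (144 min), Brightly→Machine M7 (29 min) — total 45+39+144+29 = 257 min.
Row-greedy (each job in turn takes its cheapest remaining machine) gives 285 min, worse by 28.
Next-best assignment: Onyx→Machine M5, Cove→Machine M2, Summit→Machine M7, Brightly→Machine M6 = 266 min.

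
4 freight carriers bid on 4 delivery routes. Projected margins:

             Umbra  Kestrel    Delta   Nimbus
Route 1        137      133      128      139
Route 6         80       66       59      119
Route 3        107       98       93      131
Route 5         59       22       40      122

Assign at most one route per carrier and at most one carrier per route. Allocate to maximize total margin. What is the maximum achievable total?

Max total: $428k

Optimal: Umbra→Route 6 ($80k), Kestrel→Route 1 ($133k), Delta→Route 3 ($93k), Nimbus→Route 5 ($122k) — total 80+133+93+122 = $428k.
Max-entry greedy (repeatedly take the single best remaining cell) gives $352k, worse by 76.
Swapping Delta↔Nimbus (Delta→Route 5 $40k, Nimbus→Route 3 $131k) loses 44.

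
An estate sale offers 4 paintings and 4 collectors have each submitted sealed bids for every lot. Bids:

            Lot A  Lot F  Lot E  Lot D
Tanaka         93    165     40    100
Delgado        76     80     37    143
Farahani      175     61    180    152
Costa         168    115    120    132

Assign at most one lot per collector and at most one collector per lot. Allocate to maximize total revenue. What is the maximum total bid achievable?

Max total: $656

Optimal: Tanaka→Lot F ($165), Delgado→Lot D ($143), Farahani→Lot E ($180), Costa→Lot A ($168) — total 165+143+180+168 = $656.
Column-greedy (each lot in turn goes to its best remaining collector) gives $603, worse by 53.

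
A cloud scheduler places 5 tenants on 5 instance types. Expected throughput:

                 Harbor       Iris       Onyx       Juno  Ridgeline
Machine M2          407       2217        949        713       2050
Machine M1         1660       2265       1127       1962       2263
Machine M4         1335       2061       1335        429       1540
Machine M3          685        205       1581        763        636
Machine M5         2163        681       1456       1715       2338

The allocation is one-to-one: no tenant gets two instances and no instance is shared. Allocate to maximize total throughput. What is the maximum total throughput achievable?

Optimal: Harbor→Machine M5 (2163 ops/s), Iris→Machine M4 (2061 ops/s), Onyx→Machine M3 (1581 ops/s), Juno→Machine M1 (1962 ops/s), Ridgeline→Machine M2 (2050 ops/s) — total 2163+2061+1581+1962+2050 = 9817 ops/s.
Swapping Ridgeline↔Juno (Ridgeline→Machine M1 2263 ops/s, Juno→Machine M2 713 ops/s) loses 1036.

Maximum total: 9817 ops/s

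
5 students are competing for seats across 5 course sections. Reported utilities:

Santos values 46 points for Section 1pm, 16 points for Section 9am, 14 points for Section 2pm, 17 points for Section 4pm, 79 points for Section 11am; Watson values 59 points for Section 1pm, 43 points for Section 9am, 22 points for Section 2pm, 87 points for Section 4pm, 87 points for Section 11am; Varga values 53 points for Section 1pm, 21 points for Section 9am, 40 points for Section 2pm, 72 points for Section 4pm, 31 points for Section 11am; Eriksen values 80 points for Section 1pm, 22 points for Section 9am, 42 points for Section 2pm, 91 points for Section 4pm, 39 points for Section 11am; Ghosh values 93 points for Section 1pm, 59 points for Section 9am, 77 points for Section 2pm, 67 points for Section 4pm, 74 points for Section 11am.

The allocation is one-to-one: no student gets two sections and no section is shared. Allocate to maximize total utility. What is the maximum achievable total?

Optimal: Santos→Section 11am (79 points), Watson→Section 9am (43 points), Varga→Section 4pm (72 points), Eriksen→Section 1pm (80 points), Ghosh→Section 2pm (77 points) — total 79+43+72+80+77 = 351 points.
Column-greedy (each section in turn goes to its best remaining student) gives 329 points, worse by 22.
Next-best assignment: Santos→Section 11am, Watson→Section 9am, Varga→Section 2pm, Eriksen→Section 4pm, Ghosh→Section 1pm = 346 points.
Swapping Varga↔Santos (Varga→Section 11am 31 points, Santos→Section 4pm 17 points) loses 103.

Max total: 351 points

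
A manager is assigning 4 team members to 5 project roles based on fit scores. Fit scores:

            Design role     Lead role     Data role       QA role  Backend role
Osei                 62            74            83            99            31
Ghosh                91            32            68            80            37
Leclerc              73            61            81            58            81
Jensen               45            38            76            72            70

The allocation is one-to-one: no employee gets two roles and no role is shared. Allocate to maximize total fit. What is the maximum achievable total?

Optimal: Osei→QA role (99 pts), Ghosh→Design role (91 pts), Leclerc→Backend role (81 pts), Jensen→Data role (76 pts) — total 99+91+81+76 = 347 pts.
Column-greedy (each role in turn goes to its best remaining employee) gives 318 pts, worse by 29.
Swapping Ghosh↔Jensen (Ghosh→Data role 68 pts, Jensen→Design role 45 pts) loses 54.

Maximum total: 347 pts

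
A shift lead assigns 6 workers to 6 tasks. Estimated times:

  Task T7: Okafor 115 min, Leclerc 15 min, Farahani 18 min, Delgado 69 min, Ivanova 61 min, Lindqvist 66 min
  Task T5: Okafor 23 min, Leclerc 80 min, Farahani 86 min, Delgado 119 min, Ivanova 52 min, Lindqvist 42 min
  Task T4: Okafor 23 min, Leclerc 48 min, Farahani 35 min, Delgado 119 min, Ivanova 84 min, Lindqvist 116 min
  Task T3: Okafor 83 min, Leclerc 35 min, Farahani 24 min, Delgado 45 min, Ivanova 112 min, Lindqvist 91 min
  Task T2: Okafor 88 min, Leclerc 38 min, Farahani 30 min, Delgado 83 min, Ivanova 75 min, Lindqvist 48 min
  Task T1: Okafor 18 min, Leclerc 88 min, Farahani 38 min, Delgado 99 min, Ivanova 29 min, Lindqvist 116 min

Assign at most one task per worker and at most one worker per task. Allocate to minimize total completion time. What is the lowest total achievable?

Min total: 184 min

Optimal: Okafor→Task T4 (23 min), Leclerc→Task T7 (15 min), Farahani→Task T2 (30 min), Delgado→Task T3 (45 min), Ivanova→Task T1 (29 min), Lindqvist→Task T5 (42 min) — total 23+15+30+45+29+42 = 184 min.
Column-greedy (each task in turn goes to its cheapest remaining worker) gives 195 min, worse by 11.
Swapping Leclerc↔Delgado (Leclerc→Task T3 35 min, Delgado→Task T7 69 min) adds 44.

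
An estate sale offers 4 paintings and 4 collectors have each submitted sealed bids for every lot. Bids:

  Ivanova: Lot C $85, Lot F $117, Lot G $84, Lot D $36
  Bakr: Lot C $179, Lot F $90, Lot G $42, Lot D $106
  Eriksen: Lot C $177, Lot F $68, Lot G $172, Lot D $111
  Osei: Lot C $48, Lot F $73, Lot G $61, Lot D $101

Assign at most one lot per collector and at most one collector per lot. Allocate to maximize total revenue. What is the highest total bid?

Optimal: Ivanova→Lot F ($117), Bakr→Lot C ($179), Eriksen→Lot G ($172), Osei→Lot D ($101) — total 117+179+172+101 = $569.
Swapping Eriksen↔Ivanova (Eriksen→Lot F $68, Ivanova→Lot G $84) loses 137.

Maximum total: $569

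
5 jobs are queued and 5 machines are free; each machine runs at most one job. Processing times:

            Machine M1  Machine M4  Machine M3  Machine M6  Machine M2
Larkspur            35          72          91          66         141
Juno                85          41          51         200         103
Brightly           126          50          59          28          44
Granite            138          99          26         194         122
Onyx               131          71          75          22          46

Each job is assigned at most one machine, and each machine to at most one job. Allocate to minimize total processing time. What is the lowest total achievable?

Optimal: Larkspur→Machine M1 (35 min), Juno→Machine M4 (41 min), Brightly→Machine M2 (44 min), Granite→Machine M3 (26 min), Onyx→Machine M6 (22 min) — total 35+41+44+26+22 = 168 min.
Row-greedy (each job in turn takes its cheapest remaining machine) gives 176 min, worse by 8.
Next-best assignment: Larkspur→Machine M1, Juno→Machine M4, Brightly→Machine M6, Granite→Machine M3, Onyx→Machine M2 = 176 min.

Minimum total: 168 min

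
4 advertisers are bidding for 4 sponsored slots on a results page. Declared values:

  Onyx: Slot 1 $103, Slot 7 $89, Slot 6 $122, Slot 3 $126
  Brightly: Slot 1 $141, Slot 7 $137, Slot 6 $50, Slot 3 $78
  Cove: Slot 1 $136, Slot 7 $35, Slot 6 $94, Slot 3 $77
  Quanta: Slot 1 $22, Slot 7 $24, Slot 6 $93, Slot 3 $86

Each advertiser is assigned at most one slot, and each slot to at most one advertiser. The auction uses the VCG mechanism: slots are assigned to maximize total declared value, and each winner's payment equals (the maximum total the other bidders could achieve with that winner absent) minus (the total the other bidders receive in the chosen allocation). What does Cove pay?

Cove pays $4.

Efficient allocation: Onyx→Slot 3 ($126), Brightly→Slot 7 ($137), Cove→Slot 1 ($136), Quanta→Slot 6 ($93); total welfare W = $492.
Cove receives Slot 1 at value $136, so the others get W − 136 = $356.
Without Cove: best allocation of the remaining 3 bidders over all 4 slots is Onyx→Slot 3 ($126), Brightly→Slot 1 ($141), Quanta→Slot 6 ($93), total $360.
VCG payment = (others' best without Cove) − (others' welfare with Cove) = 360 − 356 = $4.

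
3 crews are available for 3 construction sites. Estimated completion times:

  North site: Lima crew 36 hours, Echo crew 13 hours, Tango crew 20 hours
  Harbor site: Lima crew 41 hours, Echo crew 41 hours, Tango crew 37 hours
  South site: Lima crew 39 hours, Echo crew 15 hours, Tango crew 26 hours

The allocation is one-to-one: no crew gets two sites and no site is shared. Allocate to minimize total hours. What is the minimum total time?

Min total: 76 hours

Optimal: Lima crew→Harbor site (41 hours), Echo crew→South site (15 hours), Tango crew→North site (20 hours) — total 41+15+20 = 76 hours.
Row-greedy (each crew in turn takes its cheapest remaining site) gives 88 hours, worse by 12.
Next-best assignment: Lima crew→Harbor site, Echo crew→North site, Tango crew→South site = 80 hours.
Every other assignment is strictly worse.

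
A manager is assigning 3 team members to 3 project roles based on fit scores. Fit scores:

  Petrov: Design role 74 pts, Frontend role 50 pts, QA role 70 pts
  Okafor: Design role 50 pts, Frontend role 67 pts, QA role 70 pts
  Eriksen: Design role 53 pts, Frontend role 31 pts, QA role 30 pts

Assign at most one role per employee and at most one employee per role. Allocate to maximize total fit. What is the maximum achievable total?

Optimal: Petrov→QA role (70 pts), Okafor→Frontend role (67 pts), Eriksen→Design role (53 pts) — total 70+67+53 = 190 pts.
Column-greedy (each role in turn goes to its best remaining employee) gives 171 pts, worse by 19.
Swapping Eriksen↔Petrov (Eriksen→QA role 30 pts, Petrov→Design role 74 pts) loses 19.

Max total: 190 pts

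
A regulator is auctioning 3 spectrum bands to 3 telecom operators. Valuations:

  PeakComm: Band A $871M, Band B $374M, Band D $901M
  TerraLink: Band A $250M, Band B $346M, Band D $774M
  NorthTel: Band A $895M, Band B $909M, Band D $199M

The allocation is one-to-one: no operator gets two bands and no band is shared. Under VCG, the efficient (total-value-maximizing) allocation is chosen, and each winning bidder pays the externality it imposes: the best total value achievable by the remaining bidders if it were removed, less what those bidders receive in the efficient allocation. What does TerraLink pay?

Efficient allocation: PeakComm→Band A ($871M), TerraLink→Band D ($774M), NorthTel→Band B ($909M); total welfare W = $2554M.
TerraLink receives Band D at value $774M, so the others get W − 774 = $1780M.
Without TerraLink: best allocation of the remaining 2 bidders over all 3 bands is PeakComm→Band D ($901M), NorthTel→Band B ($909M), total $1810M.
VCG payment = (others' best without TerraLink) − (others' welfare with TerraLink) = 1810 − 1780 = $30M.

TerraLink pays $30M.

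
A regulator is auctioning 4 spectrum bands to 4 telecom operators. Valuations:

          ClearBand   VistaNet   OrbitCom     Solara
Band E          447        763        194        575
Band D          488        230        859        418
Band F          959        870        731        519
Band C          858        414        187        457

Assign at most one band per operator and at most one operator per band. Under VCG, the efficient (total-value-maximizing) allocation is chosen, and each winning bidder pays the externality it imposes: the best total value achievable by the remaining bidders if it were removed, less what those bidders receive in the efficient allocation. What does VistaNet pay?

VistaNet pays $101M.

Efficient allocation: ClearBand→Band C ($858M), VistaNet→Band F ($870M), OrbitCom→Band D ($859M), Solara→Band E ($575M); total welfare W = $3162M.
VistaNet receives Band F at value $870M, so the others get W − 870 = $2292M.
Without VistaNet: best allocation of the remaining 3 bidders over all 4 bands is ClearBand→Band F ($959M), OrbitCom→Band D ($859M), Solara→Band E ($575M), total $2393M.
VCG payment = (others' best without VistaNet) − (others' welfare with VistaNet) = 2393 − 2292 = $101M.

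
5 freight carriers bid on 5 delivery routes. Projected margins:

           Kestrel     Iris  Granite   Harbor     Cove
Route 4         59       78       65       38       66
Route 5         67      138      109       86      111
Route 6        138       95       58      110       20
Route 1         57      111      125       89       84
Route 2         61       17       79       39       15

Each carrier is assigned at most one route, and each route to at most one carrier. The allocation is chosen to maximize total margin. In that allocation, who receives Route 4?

Cove receives Route 4.

Optimal: Kestrel→Route 6 ($138k), Iris→Route 5 ($138k), Granite→Route 2 ($79k), Harbor→Route 1 ($89k), Cove→Route 4 ($66k) — total 138+138+79+89+66 = $510k.
Column-greedy (each route in turn goes to its best remaining carrier) gives $491k, worse by 19.
Checked against all permutations: $510k is optimal.
Cove's own top route is Route 5 ($111k), but forcing Cove→Route 5 and reassigning the rest optimally gives only $495k — worse by 15.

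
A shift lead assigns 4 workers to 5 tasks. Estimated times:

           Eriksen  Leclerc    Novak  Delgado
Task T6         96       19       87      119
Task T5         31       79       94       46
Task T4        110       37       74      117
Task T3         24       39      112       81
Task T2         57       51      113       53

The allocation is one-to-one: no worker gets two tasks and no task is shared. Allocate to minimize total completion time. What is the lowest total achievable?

Minimum total: 163 min

This is the linear assignment problem.
Optimal: Eriksen→Task T3 (24 min), Leclerc→Task T6 (19 min), Novak→Task T4 (74 min), Delgado→Task T5 (46 min) — total 24+19+74+46 = 163 min.
Column-greedy (each task in turn goes to its cheapest remaining worker) gives 205 min, worse by 42.
Next-best assignment: Eriksen→Task T3, Leclerc→Task T6, Novak→Task T4, Delgado→Task T2 = 170 min.
Checked against all permutations: 163 min is optimal.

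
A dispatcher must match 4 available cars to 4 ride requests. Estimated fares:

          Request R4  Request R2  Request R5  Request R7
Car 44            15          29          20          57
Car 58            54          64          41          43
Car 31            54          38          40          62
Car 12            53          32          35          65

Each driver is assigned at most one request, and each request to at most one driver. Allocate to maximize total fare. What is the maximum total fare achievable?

Maximum total: $214

This is a one-to-one assignment (maximum-weight bipartite matching).
Optimal: Car 44→Request R7 ($57), Car 58→Request R2 ($64), Car 31→Request R5 ($40), Car 12→Request R4 ($53) — total 57+64+40+53 = $214.
Row-greedy (each driver in turn takes its best remaining request) gives $210, worse by 4.
Next-best assignment: Car 44→Request R7, Car 58→Request R2, Car 31→Request R4, Car 12→Request R5 = $210.
Every other assignment is strictly worse.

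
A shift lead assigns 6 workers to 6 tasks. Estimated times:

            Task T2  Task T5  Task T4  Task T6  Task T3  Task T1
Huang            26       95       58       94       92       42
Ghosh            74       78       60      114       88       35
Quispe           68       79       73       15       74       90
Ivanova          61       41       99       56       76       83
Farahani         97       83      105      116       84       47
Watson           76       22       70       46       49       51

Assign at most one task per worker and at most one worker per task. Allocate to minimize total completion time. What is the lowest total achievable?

Min total: 238 min

This is the linear assignment problem.
Optimal: Huang→Task T2 (26 min), Ghosh→Task T4 (60 min), Quispe→Task T6 (15 min), Ivanova→Task T5 (41 min), Farahani→Task T1 (47 min), Watson→Task T3 (49 min) — total 26+60+15+41+47+49 = 238 min.
Min-entry greedy (repeatedly take the single cheapest remaining cell) gives 279 min, worse by 41.
Next-best assignment: Huang→Task T2, Ghosh→Task T4, Quispe→Task T6, Ivanova→Task T3, Farahani→Task T1, Watson→Task T5 = 246 min.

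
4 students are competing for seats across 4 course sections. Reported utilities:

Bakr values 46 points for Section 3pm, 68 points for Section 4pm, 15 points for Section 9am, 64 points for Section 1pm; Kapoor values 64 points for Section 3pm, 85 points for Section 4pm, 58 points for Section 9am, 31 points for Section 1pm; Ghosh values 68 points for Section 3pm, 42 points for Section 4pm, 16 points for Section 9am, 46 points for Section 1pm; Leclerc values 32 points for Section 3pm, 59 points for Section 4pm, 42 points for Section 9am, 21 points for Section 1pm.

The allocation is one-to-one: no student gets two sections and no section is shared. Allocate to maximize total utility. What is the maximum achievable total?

Maximum total: 259 points

This is the linear assignment problem.
Optimal: Bakr→Section 1pm (64 points), Kapoor→Section 4pm (85 points), Ghosh→Section 3pm (68 points), Leclerc→Section 9am (42 points) — total 64+85+68+42 = 259 points.
Row-greedy (each student in turn takes its best remaining section) gives 220 points, worse by 39.
Next-best assignment: Bakr→Section 1pm, Kapoor→Section 9am, Ghosh→Section 3pm, Leclerc→Section 4pm = 249 points.
No other one-to-one assignment exceeds 259 points.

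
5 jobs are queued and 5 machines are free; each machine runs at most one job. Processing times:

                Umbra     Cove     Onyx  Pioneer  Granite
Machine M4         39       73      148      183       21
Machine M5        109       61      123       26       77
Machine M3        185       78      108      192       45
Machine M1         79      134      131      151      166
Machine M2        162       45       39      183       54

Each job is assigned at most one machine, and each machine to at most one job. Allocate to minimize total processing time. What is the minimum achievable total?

Minimum total: 243 min

Optimal: Umbra→Machine M1 (79 min), Cove→Machine M3 (78 min), Onyx→Machine M2 (39 min), Pioneer→Machine M5 (26 min), Granite→Machine M4 (21 min) — total 79+78+39+26+21 = 243 min.
Row-greedy (each job in turn takes its cheapest remaining machine) gives 384 min, worse by 141.
Next-best assignment: Umbra→Machine M1, Cove→Machine M4, Onyx→Machine M2, Pioneer→Machine M5, Granite→Machine M3 = 262 min.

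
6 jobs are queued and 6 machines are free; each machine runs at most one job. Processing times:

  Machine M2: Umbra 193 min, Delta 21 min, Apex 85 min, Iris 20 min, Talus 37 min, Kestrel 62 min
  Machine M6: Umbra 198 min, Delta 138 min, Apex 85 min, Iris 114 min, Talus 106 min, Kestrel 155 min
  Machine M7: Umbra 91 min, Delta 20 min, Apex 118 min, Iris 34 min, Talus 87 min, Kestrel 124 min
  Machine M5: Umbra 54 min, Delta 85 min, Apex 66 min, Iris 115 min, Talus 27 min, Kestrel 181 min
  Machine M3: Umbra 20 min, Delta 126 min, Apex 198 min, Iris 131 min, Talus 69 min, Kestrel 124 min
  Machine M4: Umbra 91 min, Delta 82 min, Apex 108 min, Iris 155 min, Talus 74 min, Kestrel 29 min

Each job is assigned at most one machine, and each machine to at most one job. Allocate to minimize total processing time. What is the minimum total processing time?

This is a one-to-one assignment (minimum-cost bipartite matching).
Optimal: Umbra→Machine M3 (20 min), Delta→Machine M7 (20 min), Apex→Machine M6 (85 min), Iris→Machine M2 (20 min), Talus→Machine M5 (27 min), Kestrel→Machine M4 (29 min) — total 20+20+85+20+27+29 = 201 min.
Row-greedy (each job in turn takes its cheapest remaining machine) gives 355 min, worse by 154.
Next-best assignment: Umbra→Machine M3, Delta→Machine M2, Apex→Machine M6, Iris→Machine M7, Talus→Machine M5, Kestrel→Machine M4 = 216 min.
Checked against all permutations: 201 min is optimal.

Minimum total: 201 min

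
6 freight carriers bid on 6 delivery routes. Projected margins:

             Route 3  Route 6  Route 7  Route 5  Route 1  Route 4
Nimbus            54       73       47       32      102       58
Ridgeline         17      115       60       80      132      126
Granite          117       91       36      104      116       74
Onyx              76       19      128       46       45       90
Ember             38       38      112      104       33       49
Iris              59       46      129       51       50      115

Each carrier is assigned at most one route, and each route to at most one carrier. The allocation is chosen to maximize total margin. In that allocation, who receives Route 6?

Optimal: Nimbus→Route 1 ($102k), Ridgeline→Route 6 ($115k), Granite→Route 3 ($117k), Onyx→Route 7 ($128k), Ember→Route 5 ($104k), Iris→Route 4 ($115k) — total 102+115+117+128+104+115 = $681k.
Column-greedy (each route in turn goes to its best remaining carrier) gives $657k, worse by 24.
Next-best assignment: Nimbus→Route 6, Ridgeline→Route 1, Granite→Route 3, Onyx→Route 7, Ember→Route 5, Iris→Route 4 = $669k.
Ridgeline's own top route is Route 1 ($132k), but forcing Ridgeline→Route 1 and reassigning the rest optimally gives only $669k — worse by 12.

Ridgeline receives Route 6.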